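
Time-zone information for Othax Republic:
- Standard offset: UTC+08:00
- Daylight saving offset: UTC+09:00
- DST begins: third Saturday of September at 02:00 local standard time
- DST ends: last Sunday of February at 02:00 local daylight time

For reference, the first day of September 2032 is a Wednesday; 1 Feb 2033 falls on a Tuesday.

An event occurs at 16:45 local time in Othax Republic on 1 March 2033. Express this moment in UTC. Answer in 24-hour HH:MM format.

1 September 2032 is a Wednesday, so the first Saturday is September 4 and the third is September 18.
1 February 2033 is a Tuesday, so Sundays fall on 6, 13, 20, 27; the last is February 27.
Daylight saving runs 18 September 2032 – 27 February 2033; 1 March 2033 is outside that window, so Othax Republic is on standard time at UTC+08:00.
16:45 local − 8h = 08:45 UTC.

08:45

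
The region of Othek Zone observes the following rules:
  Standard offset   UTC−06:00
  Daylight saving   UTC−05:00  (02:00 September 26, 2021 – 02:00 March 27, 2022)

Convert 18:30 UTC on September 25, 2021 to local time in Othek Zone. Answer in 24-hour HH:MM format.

12:30

At the standard offset (UTC−06:00), 18:30 UTC − 6h = 12:30 Othek Zone standard time.
The standard-time date in Othek Zone, September 25, 2021, does not fall between 26 September 2021 and 27 March 2022, so daylight saving is not in effect and Othek Zone is at UTC−06:00.
18:30 UTC − 6h = 12:30 local.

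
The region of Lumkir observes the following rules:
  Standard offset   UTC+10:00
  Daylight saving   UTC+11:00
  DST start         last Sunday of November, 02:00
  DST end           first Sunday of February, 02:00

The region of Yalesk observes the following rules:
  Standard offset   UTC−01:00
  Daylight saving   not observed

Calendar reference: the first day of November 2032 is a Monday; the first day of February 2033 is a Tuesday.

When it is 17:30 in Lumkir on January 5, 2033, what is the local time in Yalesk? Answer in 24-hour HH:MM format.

1 November 2032 is a Monday, so Sundays fall on 7, 14, 21, 28; the last is November 28.
1 February 2033 is a Tuesday, so the first Sunday is February 6.
January 5, 2033 lies within the daylight-saving period (28 November 2032 – 6 February 2033), so Lumkir is on daylight time, UTC+11:00.
17:30 Lumkir − 11h = 06:30 UTC.
Yalesk stays on UTC−01:00 all year.
06:30 UTC − 1h = 05:30 Yalesk.

05:30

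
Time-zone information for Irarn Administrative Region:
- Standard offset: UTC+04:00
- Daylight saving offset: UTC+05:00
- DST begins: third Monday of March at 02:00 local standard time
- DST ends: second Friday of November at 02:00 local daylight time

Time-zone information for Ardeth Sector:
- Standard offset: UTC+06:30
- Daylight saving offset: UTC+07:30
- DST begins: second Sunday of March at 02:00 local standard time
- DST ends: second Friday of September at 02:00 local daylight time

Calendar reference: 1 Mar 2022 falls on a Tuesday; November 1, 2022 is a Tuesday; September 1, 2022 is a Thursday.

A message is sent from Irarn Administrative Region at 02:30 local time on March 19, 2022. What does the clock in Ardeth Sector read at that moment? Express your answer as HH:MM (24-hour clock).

1 March 2022 is a Tuesday, so the first Monday is March 7 and the third is March 21.
1 November 2022 is a Tuesday, so the first Friday is November 4 and the second is November 11.
March 19, 2022 does not fall between 21 March and 11 November, so daylight saving is not in effect and Irarn Administrative Region is at UTC+04:00.
02:30 Irarn Administrative Region − 4h = 22:30 UTC (rolling into the previous day, 18 March 2022).
1 March 2022 is a Tuesday, so the first Sunday is March 6 and the second is March 13.
1 September 2022 is a Thursday, so the first Friday is September 2 and the second is September 9.
At the standard offset (UTC+06:30), 22:30 UTC + 6h30m = 05:00 Ardeth Sector standard time (rolling into the next day, 19 March 2022).
The standard-time date in Ardeth Sector, March 19, 2022, lies within the daylight-saving period (13 March – 9 September), so Ardeth Sector is on daylight time, UTC+07:30.
22:30 UTC + 7h30m = 06:00 Ardeth Sector (rolling into the next day, 19 March 2022).

06:00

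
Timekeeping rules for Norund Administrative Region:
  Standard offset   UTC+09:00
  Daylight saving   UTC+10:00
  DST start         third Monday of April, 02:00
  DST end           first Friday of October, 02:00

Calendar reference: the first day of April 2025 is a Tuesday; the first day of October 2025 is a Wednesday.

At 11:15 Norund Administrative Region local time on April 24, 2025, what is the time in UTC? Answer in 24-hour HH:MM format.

01:15

1 April 2025 is a Tuesday, so the first Monday is April 7 and the third is April 21.
1 October 2025 is a Wednesday, so the first Friday is October 3.
April 24, 2025 falls between 21 April and 3 October, so daylight saving is in effect and Norund Administrative Region is at UTC+10:00.
11:15 local − 10h = 01:15 UTC.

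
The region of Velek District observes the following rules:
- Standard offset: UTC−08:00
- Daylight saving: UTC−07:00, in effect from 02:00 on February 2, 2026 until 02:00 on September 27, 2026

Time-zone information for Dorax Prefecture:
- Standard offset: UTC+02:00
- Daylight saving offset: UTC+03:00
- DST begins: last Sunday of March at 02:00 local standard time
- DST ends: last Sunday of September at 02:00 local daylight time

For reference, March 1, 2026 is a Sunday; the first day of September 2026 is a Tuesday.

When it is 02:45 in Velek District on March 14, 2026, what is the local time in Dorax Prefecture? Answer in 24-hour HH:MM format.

Daylight saving runs 2 February – 27 September; March 14, 2026 is inside that window, so Velek District is at UTC−07:00.
02:45 Velek District + 7h = 09:45 UTC.
1 March 2026 is a Sunday, so Sundays fall on 1, 8, 15, 22, 29; the last is March 29.
1 September 2026 is a Tuesday, so Sundays fall on 6, 13, 20, 27; the last is September 27.
At the standard offset (UTC+02:00), 09:45 UTC + 2h = 11:45 Dorax Prefecture standard time.
The standard-time date in Dorax Prefecture, March 14, 2026, is outside the daylight-saving period (29 March – 27 September), so Dorax Prefecture is on standard time, UTC+02:00.
09:45 UTC + 2h = 11:45 Dorax Prefecture.

11:45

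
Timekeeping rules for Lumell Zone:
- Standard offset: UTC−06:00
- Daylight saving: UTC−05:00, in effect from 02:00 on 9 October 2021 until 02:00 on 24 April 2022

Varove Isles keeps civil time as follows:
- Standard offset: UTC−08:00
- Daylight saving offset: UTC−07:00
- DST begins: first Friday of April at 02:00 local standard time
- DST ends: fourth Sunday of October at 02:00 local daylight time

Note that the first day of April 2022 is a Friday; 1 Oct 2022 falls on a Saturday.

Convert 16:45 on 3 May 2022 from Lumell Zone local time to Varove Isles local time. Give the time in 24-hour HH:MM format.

15:45

Daylight saving runs 9 October 2021 – 24 April 2022; 3 May 2022 is outside that window, so Lumell Zone is on standard time at UTC−06:00.
16:45 Lumell Zone + 6h = 22:45 UTC.
1 April 2022 is a Friday, so the first Friday is April 1.
1 October 2022 is a Saturday, so the first Sunday is October 2 and the fourth is October 23.
At the standard offset (UTC−08:00), 22:45 UTC − 8h = 14:45 Varove Isles standard time.
The standard-time date in Varove Isles, 3 May 2022, lies within the daylight-saving period (1 April – 23 October), so Varove Isles is on daylight time, UTC−07:00.
22:45 UTC − 7h = 15:45 Varove Isles.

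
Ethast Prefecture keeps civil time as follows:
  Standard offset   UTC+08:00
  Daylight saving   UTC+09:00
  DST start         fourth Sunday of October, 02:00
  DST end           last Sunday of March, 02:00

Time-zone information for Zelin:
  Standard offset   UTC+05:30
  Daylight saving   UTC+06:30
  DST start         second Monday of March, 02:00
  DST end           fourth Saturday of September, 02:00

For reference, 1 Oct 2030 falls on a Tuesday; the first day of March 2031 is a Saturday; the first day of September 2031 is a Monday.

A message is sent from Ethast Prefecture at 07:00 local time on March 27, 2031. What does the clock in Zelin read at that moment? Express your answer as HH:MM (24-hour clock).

04:30

1 October 2030 is a Tuesday, so the first Sunday is October 6 and the fourth is October 27.
1 March 2031 is a Saturday, so Sundays fall on 2, 9, 16, 23, 30; the last is March 30.
March 27, 2031 lies within the daylight-saving period (27 October 2030 – 30 March 2031), so Ethast Prefecture is on daylight time, UTC+09:00.
07:00 Ethast Prefecture − 9h = 22:00 UTC (rolling into the previous day, 26 March 2031).
1 March 2031 is a Saturday, so the first Monday is March 3 and the second is March 10.
1 September 2031 is a Monday, so the first Saturday is September 6 and the fourth is September 27.
At the standard offset (UTC+05:30), 22:00 UTC + 5h30m = 03:30 Zelin standard time (rolling into the next day, 27 March 2031).
Daylight saving runs 10 March – 27 September; the standard-time date in Zelin, March 27, 2031, is inside that window, so Zelin is at UTC+06:30.
22:00 UTC + 6h30m = 04:30 Zelin (rolling into the next day, 27 March 2031).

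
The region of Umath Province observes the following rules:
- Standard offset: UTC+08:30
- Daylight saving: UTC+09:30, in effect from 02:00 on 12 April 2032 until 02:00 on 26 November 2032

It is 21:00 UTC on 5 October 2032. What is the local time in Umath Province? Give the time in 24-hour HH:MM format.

At the standard offset (UTC+08:30), 21:00 UTC + 8h30m = 05:30 Umath Province standard time (rolling into the next day, 6 October 2032).
Daylight saving runs 12 April – 26 November; the standard-time date in Umath Province, 6 October 2032, is inside that window, so Umath Province is at UTC+09:30.
21:00 UTC + 9h30m = 06:30 local (rolling into the next day, 6 October 2032).

06:30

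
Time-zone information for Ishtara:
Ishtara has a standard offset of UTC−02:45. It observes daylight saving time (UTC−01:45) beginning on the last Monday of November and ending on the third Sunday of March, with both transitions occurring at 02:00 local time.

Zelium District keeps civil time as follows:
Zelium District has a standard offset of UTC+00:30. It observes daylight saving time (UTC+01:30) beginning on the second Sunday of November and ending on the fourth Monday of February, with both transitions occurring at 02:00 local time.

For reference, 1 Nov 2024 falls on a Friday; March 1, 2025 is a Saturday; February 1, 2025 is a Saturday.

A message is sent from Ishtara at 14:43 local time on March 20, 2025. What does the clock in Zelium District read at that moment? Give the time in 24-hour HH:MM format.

1 November 2024 is a Friday, so Mondays fall on 4, 11, 18, 25; the last is November 25.
1 March 2025 is a Saturday, so the first Sunday is March 2 and the third is March 16.
Daylight saving runs 25 November 2024 – 16 March 2025; March 20, 2025 is outside that window, so Ishtara is on standard time at UTC−02:45.
14:43 Ishtara + 2h45m = 17:28 UTC.
1 November 2024 is a Friday, so the first Sunday is November 3 and the second is November 10.
1 February 2025 is a Saturday, so the first Monday is February 3 and the fourth is February 24.
At the standard offset (UTC+00:30), 17:28 UTC + 0h30m = 17:58 Zelium District standard time.
Daylight saving runs 10 November 2024 – 24 February 2025; the standard-time date in Zelium District, March 20, 2025, is outside that window, so Zelium District is on standard time at UTC+00:30.
17:28 UTC + 0h30m = 17:58 Zelium District.

17:58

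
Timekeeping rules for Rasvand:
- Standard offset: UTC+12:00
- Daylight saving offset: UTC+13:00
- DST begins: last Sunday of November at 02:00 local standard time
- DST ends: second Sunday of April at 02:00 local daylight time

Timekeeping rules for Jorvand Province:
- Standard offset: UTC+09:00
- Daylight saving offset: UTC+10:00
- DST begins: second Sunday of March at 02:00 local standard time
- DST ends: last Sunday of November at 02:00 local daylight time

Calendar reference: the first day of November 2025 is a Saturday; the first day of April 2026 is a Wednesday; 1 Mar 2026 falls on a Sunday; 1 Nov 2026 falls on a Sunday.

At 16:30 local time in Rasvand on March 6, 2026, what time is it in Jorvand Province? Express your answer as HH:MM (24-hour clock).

1 November 2025 is a Saturday, so Sundays fall on 2, 9, 16, 23, 30; the last is November 30.
1 April 2026 is a Wednesday, so the first Sunday is April 5 and the second is April 12.
March 6, 2026 falls between 30 November 2025 and 12 April 2026, so daylight saving is in effect and Rasvand is at UTC+13:00.
16:30 Rasvand − 13h = 03:30 UTC.
1 March 2026 is a Sunday, so the first Sunday is March 1 and the second is March 8.
1 November 2026 is a Sunday, so Sundays fall on 1, 8, 15, 22, 29; the last is November 29.
At the standard offset (UTC+09:00), 03:30 UTC + 9h = 12:30 Jorvand Province standard time.
The standard-time date in Jorvand Province, March 6, 2026, is outside the daylight-saving period (8 March – 29 November), so Jorvand Province is on standard time, UTC+09:00.
03:30 UTC + 9h = 12:30 Jorvand Province.

12:30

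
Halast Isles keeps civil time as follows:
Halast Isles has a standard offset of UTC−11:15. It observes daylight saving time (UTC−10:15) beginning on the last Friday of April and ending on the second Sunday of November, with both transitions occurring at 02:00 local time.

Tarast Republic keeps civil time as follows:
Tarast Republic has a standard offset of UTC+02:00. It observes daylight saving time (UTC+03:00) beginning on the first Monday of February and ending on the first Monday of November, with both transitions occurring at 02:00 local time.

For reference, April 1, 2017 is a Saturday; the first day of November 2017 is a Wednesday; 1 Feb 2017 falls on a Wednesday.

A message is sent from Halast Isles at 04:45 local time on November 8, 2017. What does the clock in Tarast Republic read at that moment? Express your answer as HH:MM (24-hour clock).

17:00

1 April 2017 is a Saturday, so Fridays fall on 7, 14, 21, 28; the last is April 28.
1 November 2017 is a Wednesday, so the first Sunday is November 5 and the second is November 12.
Daylight saving runs 28 April – 12 November; November 8, 2017 is inside that window, so Halast Isles is at UTC−10:15.
04:45 Halast Isles + 10h15m = 15:00 UTC.
1 February 2017 is a Wednesday, so the first Monday is February 6.
1 November 2017 is a Wednesday, so the first Monday is November 6.
At the standard offset (UTC+02:00), 15:00 UTC + 2h = 17:00 Tarast Republic standard time.
The standard-time date in Tarast Republic, November 8, 2017, is outside the daylight-saving period (6 February – 6 November), so Tarast Republic is on standard time, UTC+02:00.
15:00 UTC + 2h = 17:00 Tarast Republic.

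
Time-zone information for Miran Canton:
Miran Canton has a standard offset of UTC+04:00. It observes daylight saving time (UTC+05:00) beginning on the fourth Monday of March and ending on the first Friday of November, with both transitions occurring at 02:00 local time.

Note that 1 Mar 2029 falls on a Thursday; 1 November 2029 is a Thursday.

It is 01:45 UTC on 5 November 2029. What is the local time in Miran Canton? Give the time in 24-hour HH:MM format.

1 March 2029 is a Thursday, so the first Monday is March 5 and the fourth is March 26.
1 November 2029 is a Thursday, so the first Friday is November 2.
At the standard offset (UTC+04:00), 01:45 UTC + 4h = 05:45 Miran Canton standard time.
The standard-time date in Miran Canton, 5 November 2029, does not fall between 26 March and 2 November, so daylight saving is not in effect and Miran Canton is at UTC+04:00.
01:45 UTC + 4h = 05:45 local.

05:45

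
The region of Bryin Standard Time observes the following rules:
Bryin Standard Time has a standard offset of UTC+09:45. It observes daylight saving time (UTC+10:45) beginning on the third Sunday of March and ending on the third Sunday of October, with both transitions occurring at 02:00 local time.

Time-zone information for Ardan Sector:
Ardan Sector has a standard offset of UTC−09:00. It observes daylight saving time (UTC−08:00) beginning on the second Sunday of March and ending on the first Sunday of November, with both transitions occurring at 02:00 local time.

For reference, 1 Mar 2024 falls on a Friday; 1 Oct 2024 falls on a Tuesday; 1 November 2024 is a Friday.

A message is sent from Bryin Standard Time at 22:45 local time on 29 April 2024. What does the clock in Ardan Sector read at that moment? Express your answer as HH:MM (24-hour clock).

04:00

1 March 2024 is a Friday, so the first Sunday is March 3 and the third is March 17.
1 October 2024 is a Tuesday, so the first Sunday is October 6 and the third is October 20.
29 April 2024 lies within the daylight-saving period (17 March – 20 October), so Bryin Standard Time is on daylight time, UTC+10:45.
22:45 Bryin Standard Time − 10h45m = 12:00 UTC.
1 March 2024 is a Friday, so the first Sunday is March 3 and the second is March 10.
1 November 2024 is a Friday, so the first Sunday is November 3.
At the standard offset (UTC−09:00), 12:00 UTC − 9h = 03:00 Ardan Sector standard time.
Daylight saving runs 10 March – 3 November; the standard-time date in Ardan Sector, 29 April 2024, is inside that window, so Ardan Sector is at UTC−08:00.
12:00 UTC − 8h = 04:00 Ardan Sector.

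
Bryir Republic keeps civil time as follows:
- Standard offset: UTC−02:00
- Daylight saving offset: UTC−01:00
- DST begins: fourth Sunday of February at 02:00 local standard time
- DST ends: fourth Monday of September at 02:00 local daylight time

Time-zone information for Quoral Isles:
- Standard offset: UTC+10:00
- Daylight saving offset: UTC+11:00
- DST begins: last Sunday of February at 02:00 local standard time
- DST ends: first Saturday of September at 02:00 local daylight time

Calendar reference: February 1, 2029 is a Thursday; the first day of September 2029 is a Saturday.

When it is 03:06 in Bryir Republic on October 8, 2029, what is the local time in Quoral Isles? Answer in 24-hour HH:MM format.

15:06

1 February 2029 is a Thursday, so the first Sunday is February 4 and the fourth is February 25.
1 September 2029 is a Saturday, so the first Monday is September 3 and the fourth is September 24.
October 8, 2029 is outside the daylight-saving period (25 February – 24 September), so Bryir Republic is on standard time, UTC−02:00.
03:06 Bryir Republic + 2h = 05:06 UTC.
1 February 2029 is a Thursday, so Sundays fall on 4, 11, 18, 25; the last is February 25.
1 September 2029 is a Saturday, so the first Saturday is September 1.
At the standard offset (UTC+10:00), 05:06 UTC + 10h = 15:06 Quoral Isles standard time.
The standard-time date in Quoral Isles, October 8, 2029, is outside the daylight-saving period (25 February – 1 September), so Quoral Isles is on standard time, UTC+10:00.
05:06 UTC + 10h = 15:06 Quoral Isles.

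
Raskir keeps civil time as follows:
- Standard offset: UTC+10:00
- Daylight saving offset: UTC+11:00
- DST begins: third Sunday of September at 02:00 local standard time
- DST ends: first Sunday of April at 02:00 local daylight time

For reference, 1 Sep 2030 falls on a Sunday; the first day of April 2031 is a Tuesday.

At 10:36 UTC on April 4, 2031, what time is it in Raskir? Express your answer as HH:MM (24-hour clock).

21:36

1 September 2030 is a Sunday, so the first Sunday is September 1 and the third is September 15.
1 April 2031 is a Tuesday, so the first Sunday is April 6.
At the standard offset (UTC+10:00), 10:36 UTC + 10h = 20:36 Raskir standard time.
Daylight saving runs 15 September 2030 – 6 April 2031; the standard-time date in Raskir, April 4, 2031, is inside that window, so Raskir is at UTC+11:00.
10:36 UTC + 11h = 21:36 local.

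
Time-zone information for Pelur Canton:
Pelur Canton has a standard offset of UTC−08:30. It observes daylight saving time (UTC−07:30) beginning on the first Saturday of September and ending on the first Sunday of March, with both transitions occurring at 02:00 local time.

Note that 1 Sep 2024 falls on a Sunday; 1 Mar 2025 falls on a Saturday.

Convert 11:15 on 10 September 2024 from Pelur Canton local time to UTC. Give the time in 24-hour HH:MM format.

1 September 2024 is a Sunday, so the first Saturday is September 7.
1 March 2025 is a Saturday, so the first Sunday is March 2.
Daylight saving runs 7 September 2024 – 2 March 2025; 10 September 2024 is inside that window, so Pelur Canton is at UTC−07:30.
11:15 local + 7h30m = 18:45 UTC.

18:45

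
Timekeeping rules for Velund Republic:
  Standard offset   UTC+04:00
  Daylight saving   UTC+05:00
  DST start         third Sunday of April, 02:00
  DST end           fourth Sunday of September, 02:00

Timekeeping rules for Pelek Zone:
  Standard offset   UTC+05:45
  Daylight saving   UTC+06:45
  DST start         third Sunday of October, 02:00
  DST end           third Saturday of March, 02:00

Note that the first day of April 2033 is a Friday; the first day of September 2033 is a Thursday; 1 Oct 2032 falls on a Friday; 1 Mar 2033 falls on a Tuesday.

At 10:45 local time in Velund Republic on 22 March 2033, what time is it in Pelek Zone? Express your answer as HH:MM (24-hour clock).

1 April 2033 is a Friday, so the first Sunday is April 3 and the third is April 17.
1 September 2033 is a Thursday, so the first Sunday is September 4 and the fourth is September 25.
Daylight saving runs 17 April – 25 September; 22 March 2033 is outside that window, so Velund Republic is on standard time at UTC+04:00.
10:45 Velund Republic − 4h = 06:45 UTC.
1 October 2032 is a Friday, so the first Sunday is October 3 and the third is October 17.
1 March 2033 is a Tuesday, so the first Saturday is March 5 and the third is March 19.
At the standard offset (UTC+05:45), 06:45 UTC + 5h45m = 12:30 Pelek Zone standard time.
The standard-time date in Pelek Zone, 22 March 2033, does not fall between 17 October 2032 and 19 March 2033, so daylight saving is not in effect and Pelek Zone is at UTC+05:45.
06:45 UTC + 5h45m = 12:30 Pelek Zone.

12:30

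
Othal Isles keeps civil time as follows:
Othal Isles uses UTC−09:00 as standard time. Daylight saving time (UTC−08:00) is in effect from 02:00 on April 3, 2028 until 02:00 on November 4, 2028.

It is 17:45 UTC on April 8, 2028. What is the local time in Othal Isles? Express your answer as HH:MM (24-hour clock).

At the standard offset (UTC−09:00), 17:45 UTC − 9h = 08:45 Othal Isles standard time.
Daylight saving runs 3 April – 4 November; the standard-time date in Othal Isles, April 8, 2028, is inside that window, so Othal Isles is at UTC−08:00.
17:45 UTC − 8h = 09:45 local.

09:45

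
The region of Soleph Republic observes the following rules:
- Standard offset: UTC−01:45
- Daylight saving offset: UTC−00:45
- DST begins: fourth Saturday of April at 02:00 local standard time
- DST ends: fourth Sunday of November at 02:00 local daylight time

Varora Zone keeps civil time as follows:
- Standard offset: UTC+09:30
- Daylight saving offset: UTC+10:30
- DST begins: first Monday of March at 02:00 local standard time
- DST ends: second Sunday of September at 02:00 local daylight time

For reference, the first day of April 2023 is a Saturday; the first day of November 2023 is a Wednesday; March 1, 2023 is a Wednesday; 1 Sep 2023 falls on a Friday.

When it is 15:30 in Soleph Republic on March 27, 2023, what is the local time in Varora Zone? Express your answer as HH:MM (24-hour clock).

03:45

1 April 2023 is a Saturday, so the first Saturday is April 1 and the fourth is April 22.
1 November 2023 is a Wednesday, so the first Sunday is November 5 and the fourth is November 26.
March 27, 2023 is outside the daylight-saving period (22 April – 26 November), so Soleph Republic is on standard time, UTC−01:45.
15:30 Soleph Republic + 1h45m = 17:15 UTC.
1 March 2023 is a Wednesday, so the first Monday is March 6.
1 September 2023 is a Friday, so the first Sunday is September 3 and the second is September 10.
At the standard offset (UTC+09:30), 17:15 UTC + 9h30m = 02:45 Varora Zone standard time (rolling into the next day, 28 March 2023).
The standard-time date in Varora Zone, March 28, 2023, lies within the daylight-saving period (6 March – 10 September), so Varora Zone is on daylight time, UTC+10:30.
17:15 UTC + 10h30m = 03:45 Varora Zone (rolling into the next day, 28 March 2023).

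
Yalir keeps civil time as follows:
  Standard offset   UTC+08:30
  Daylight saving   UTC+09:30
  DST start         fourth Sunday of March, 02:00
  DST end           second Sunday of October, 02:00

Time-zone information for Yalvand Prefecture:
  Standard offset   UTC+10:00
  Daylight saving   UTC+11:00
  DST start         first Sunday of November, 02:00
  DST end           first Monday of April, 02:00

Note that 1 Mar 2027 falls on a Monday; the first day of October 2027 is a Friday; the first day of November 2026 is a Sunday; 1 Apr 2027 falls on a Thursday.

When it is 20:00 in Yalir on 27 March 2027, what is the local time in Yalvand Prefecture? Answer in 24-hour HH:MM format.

1 March 2027 is a Monday, so the first Sunday is March 7 and the fourth is March 28.
1 October 2027 is a Friday, so the first Sunday is October 3 and the second is October 10.
Daylight saving runs 28 March – 10 October; 27 March 2027 is outside that window, so Yalir is on standard time at UTC+08:30.
20:00 Yalir − 8h30m = 11:30 UTC.
1 November 2026 is a Sunday, so the first Sunday is November 1.
1 April 2027 is a Thursday, so the first Monday is April 5.
At the standard offset (UTC+10:00), 11:30 UTC + 10h = 21:30 Yalvand Prefecture standard time.
The standard-time date in Yalvand Prefecture, 27 March 2027, lies within the daylight-saving period (1 November 2026 – 5 April 2027), so Yalvand Prefecture is on daylight time, UTC+11:00.
11:30 UTC + 11h = 22:30 Yalvand Prefecture.

22:30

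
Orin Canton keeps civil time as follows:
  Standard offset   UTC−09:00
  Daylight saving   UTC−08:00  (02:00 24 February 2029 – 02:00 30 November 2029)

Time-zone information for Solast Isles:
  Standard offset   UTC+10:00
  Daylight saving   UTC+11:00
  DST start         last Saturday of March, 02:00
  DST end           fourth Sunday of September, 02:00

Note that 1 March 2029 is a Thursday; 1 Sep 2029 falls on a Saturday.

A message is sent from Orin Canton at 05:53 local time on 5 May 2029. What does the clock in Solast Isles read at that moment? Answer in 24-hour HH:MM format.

00:53

Daylight saving runs 24 February – 30 November; 5 May 2029 is inside that window, so Orin Canton is at UTC−08:00.
05:53 Orin Canton + 8h = 13:53 UTC.
1 March 2029 is a Thursday, so Saturdays fall on 3, 10, 17, 24, 31; the last is March 31.
1 September 2029 is a Saturday, so the first Sunday is September 2 and the fourth is September 23.
At the standard offset (UTC+10:00), 13:53 UTC + 10h = 23:53 Solast Isles standard time.
Daylight saving runs 31 March – 23 September; the standard-time date in Solast Isles, 5 May 2029, is inside that window, so Solast Isles is at UTC+11:00.
13:53 UTC + 11h = 00:53 Solast Isles (rolling into the next day, 6 May 2029).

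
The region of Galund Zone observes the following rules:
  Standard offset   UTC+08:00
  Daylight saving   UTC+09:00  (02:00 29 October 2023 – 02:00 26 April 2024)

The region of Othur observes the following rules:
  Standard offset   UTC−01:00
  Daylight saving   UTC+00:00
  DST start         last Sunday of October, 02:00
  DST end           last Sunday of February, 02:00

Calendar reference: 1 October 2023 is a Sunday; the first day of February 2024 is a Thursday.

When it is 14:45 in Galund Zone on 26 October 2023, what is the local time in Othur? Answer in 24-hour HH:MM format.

05:45

26 October 2023 is outside the daylight-saving period (29 October 2023 – 26 April 2024), so Galund Zone is on standard time, UTC+08:00.
14:45 Galund Zone − 8h = 06:45 UTC.
1 October 2023 is a Sunday, so Sundays fall on 1, 8, 15, 22, 29; the last is October 29.
1 February 2024 is a Thursday, so Sundays fall on 4, 11, 18, 25; the last is February 25.
At the standard offset (UTC−01:00), 06:45 UTC − 1h = 05:45 Othur standard time.
The standard-time date in Othur, 26 October 2023, is outside the daylight-saving period (29 October 2023 – 25 February 2024), so Othur is on standard time, UTC−01:00.
06:45 UTC − 1h = 05:45 Othur.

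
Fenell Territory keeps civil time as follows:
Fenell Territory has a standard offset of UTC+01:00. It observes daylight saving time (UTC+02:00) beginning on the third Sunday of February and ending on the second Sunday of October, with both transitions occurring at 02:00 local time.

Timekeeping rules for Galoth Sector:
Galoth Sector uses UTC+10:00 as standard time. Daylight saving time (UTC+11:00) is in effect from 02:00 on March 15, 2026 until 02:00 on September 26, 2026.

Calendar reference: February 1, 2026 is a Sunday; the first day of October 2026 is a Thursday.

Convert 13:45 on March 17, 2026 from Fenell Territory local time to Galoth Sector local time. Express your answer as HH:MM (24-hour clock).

1 February 2026 is a Sunday, so the first Sunday is February 1 and the third is February 15.
1 October 2026 is a Thursday, so the first Sunday is October 4 and the second is October 11.
Daylight saving runs 15 February – 11 October; March 17, 2026 is inside that window, so Fenell Territory is at UTC+02:00.
13:45 Fenell Territory − 2h = 11:45 UTC.
At the standard offset (UTC+10:00), 11:45 UTC + 10h = 21:45 Galoth Sector standard time.
The standard-time date in Galoth Sector, March 17, 2026, lies within the daylight-saving period (15 March – 26 September), so Galoth Sector is on daylight time, UTC+11:00.
11:45 UTC + 11h = 22:45 Galoth Sector.

22:45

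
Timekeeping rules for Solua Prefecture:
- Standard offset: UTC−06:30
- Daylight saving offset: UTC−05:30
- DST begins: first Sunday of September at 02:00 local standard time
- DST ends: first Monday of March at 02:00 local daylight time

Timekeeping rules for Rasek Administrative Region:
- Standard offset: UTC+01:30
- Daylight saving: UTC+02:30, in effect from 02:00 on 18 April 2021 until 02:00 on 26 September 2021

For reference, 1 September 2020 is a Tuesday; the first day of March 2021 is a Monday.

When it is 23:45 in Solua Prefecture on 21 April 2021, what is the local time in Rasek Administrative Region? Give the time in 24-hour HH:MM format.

08:45

1 September 2020 is a Tuesday, so the first Sunday is September 6.
1 March 2021 is a Monday, so the first Monday is March 1.
21 April 2021 does not fall between 6 September 2020 and 1 March 2021, so daylight saving is not in effect and Solua Prefecture is at UTC−06:30.
23:45 Solua Prefecture + 6h30m = 06:15 UTC (rolling into the next day, 22 April 2021).
At the standard offset (UTC+01:30), 06:15 UTC + 1h30m = 07:45 Rasek Administrative Region standard time.
Daylight saving runs 18 April – 26 September; the standard-time date in Rasek Administrative Region, 22 April 2021, is inside that window, so Rasek Administrative Region is at UTC+02:30.
06:15 UTC + 2h30m = 08:45 Rasek Administrative Region.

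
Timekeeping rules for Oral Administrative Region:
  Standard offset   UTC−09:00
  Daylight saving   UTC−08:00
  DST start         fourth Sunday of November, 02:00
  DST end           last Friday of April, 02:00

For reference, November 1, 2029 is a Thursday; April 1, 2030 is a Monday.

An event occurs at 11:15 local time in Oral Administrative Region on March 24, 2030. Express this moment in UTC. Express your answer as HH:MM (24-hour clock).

19:15

1 November 2029 is a Thursday, so the first Sunday is November 4 and the fourth is November 25.
1 April 2030 is a Monday, so Fridays fall on 5, 12, 19, 26; the last is April 26.
Daylight saving runs 25 November 2029 – 26 April 2030; March 24, 2030 is inside that window, so Oral Administrative Region is at UTC−08:00.
11:15 local + 8h = 19:15 UTC.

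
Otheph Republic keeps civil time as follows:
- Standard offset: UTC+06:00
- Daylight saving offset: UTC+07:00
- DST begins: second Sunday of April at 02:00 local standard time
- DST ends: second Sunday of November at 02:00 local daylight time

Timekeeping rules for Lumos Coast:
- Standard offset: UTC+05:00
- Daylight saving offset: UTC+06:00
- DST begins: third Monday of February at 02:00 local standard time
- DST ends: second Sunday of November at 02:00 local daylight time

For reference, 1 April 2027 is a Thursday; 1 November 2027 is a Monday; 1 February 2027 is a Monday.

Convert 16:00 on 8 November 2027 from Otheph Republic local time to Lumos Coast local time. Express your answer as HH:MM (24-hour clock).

15:00

1 April 2027 is a Thursday, so the first Sunday is April 4 and the second is April 11.
1 November 2027 is a Monday, so the first Sunday is November 7 and the second is November 14.
Daylight saving runs 11 April – 14 November; 8 November 2027 is inside that window, so Otheph Republic is at UTC+07:00.
16:00 Otheph Republic − 7h = 09:00 UTC.
1 February 2027 is a Monday, so the first Monday is February 1 and the third is February 15.
1 November 2027 is a Monday, so the first Sunday is November 7 and the second is November 14.
At the standard offset (UTC+05:00), 09:00 UTC + 5h = 14:00 Lumos Coast standard time.
Daylight saving runs 15 February – 14 November; the standard-time date in Lumos Coast, 8 November 2027, is inside that window, so Lumos Coast is at UTC+06:00.
09:00 UTC + 6h = 15:00 Lumos Coast.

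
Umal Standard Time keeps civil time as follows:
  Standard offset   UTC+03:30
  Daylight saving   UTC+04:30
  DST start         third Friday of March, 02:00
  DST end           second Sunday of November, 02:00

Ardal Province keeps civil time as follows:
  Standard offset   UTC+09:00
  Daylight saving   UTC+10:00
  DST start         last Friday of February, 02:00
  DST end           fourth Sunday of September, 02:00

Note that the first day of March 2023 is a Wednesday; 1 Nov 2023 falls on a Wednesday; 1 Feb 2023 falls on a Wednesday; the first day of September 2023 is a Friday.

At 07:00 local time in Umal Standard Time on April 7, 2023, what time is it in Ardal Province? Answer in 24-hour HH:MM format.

1 March 2023 is a Wednesday, so the first Friday is March 3 and the third is March 17.
1 November 2023 is a Wednesday, so the first Sunday is November 5 and the second is November 12.
April 7, 2023 falls between 17 March and 12 November, so daylight saving is in effect and Umal Standard Time is at UTC+04:30.
07:00 Umal Standard Time − 4h30m = 02:30 UTC.
1 February 2023 is a Wednesday, so Fridays fall on 3, 10, 17, 24; the last is February 24.
1 September 2023 is a Friday, so the first Sunday is September 3 and the fourth is September 24.
At the standard offset (UTC+09:00), 02:30 UTC + 9h = 11:30 Ardal Province standard time.
The standard-time date in Ardal Province, April 7, 2023, falls between 24 February and 24 September, so daylight saving is in effect and Ardal Province is at UTC+10:00.
02:30 UTC + 10h = 12:30 Ardal Province.

12:30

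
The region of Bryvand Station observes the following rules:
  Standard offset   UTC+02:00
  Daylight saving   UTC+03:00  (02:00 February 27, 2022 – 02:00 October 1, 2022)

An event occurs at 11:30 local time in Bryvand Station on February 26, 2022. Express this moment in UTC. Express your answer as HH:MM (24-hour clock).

February 26, 2022 does not fall between 27 February and 1 October, so daylight saving is not in effect and Bryvand Station is at UTC+02:00.
11:30 local − 2h = 09:30 UTC.

09:30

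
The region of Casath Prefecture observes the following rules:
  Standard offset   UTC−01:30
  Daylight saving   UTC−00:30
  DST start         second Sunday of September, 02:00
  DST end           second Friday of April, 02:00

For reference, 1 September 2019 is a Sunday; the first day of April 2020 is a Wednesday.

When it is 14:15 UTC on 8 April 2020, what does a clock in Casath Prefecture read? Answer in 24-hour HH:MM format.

1 September 2019 is a Sunday, so the first Sunday is September 1 and the second is September 8.
1 April 2020 is a Wednesday, so the first Friday is April 3 and the second is April 10.
At the standard offset (UTC−01:30), 14:15 UTC − 1h30m = 12:45 Casath Prefecture standard time.
Daylight saving runs 8 September 2019 – 10 April 2020; the standard-time date in Casath Prefecture, 8 April 2020, is inside that window, so Casath Prefecture is at UTC−00:30.
14:15 UTC − 0h30m = 13:45 local.

13:45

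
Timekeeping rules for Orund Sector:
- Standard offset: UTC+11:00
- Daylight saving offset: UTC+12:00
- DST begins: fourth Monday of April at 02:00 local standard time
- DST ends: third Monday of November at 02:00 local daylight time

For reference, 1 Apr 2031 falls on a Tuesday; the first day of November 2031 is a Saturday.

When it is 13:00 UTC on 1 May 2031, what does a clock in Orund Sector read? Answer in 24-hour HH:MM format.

1 April 2031 is a Tuesday, so the first Monday is April 7 and the fourth is April 28.
1 November 2031 is a Saturday, so the first Monday is November 3 and the third is November 17.
At the standard offset (UTC+11:00), 13:00 UTC + 11h = 00:00 Orund Sector standard time (rolling into the next day, 2 May 2031).
The standard-time date in Orund Sector, 2 May 2031, falls between 28 April and 17 November, so daylight saving is in effect and Orund Sector is at UTC+12:00.
13:00 UTC + 12h = 01:00 local (rolling into the next day, 2 May 2031).

01:00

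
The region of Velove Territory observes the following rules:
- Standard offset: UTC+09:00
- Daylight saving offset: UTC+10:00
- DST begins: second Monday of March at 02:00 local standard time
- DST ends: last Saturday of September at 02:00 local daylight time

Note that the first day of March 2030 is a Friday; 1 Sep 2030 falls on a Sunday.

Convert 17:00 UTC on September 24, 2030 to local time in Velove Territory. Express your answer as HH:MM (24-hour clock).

03:00

1 March 2030 is a Friday, so the first Monday is March 4 and the second is March 11.
1 September 2030 is a Sunday, so Saturdays fall on 7, 14, 21, 28; the last is September 28.
At the standard offset (UTC+09:00), 17:00 UTC + 9h = 02:00 Velove Territory standard time (rolling into the next day, 25 September 2030).
The standard-time date in Velove Territory, September 25, 2030, lies within the daylight-saving period (11 March – 28 September), so Velove Territory is on daylight time, UTC+10:00.
17:00 UTC + 10h = 03:00 local (rolling into the next day, 25 September 2030).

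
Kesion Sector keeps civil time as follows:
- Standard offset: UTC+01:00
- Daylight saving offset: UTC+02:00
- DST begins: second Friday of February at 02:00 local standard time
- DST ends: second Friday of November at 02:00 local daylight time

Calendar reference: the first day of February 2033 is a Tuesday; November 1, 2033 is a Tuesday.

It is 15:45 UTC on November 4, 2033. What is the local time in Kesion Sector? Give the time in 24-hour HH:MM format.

1 February 2033 is a Tuesday, so the first Friday is February 4 and the second is February 11.
1 November 2033 is a Tuesday, so the first Friday is November 4 and the second is November 11.
At the standard offset (UTC+01:00), 15:45 UTC + 1h = 16:45 Kesion Sector standard time.
The standard-time date in Kesion Sector, November 4, 2033, lies within the daylight-saving period (11 February – 11 November), so Kesion Sector is on daylight time, UTC+02:00.
15:45 UTC + 2h = 17:45 local.

17:45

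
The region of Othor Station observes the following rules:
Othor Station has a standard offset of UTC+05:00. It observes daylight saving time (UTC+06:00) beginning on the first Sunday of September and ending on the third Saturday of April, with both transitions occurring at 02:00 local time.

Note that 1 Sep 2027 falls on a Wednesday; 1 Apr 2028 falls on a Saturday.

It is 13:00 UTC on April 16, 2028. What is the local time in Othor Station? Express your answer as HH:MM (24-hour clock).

1 September 2027 is a Wednesday, so the first Sunday is September 5.
1 April 2028 is a Saturday, so the first Saturday is April 1 and the third is April 15.
At the standard offset (UTC+05:00), 13:00 UTC + 5h = 18:00 Othor Station standard time.
The standard-time date in Othor Station, April 16, 2028, does not fall between 5 September 2027 and 15 April 2028, so daylight saving is not in effect and Othor Station is at UTC+05:00.
13:00 UTC + 5h = 18:00 local.

18:00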